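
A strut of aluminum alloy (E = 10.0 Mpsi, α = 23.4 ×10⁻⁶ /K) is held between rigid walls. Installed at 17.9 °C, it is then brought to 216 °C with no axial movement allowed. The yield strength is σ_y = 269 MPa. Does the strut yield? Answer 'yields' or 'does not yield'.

E = 10.0 Mpsi = 68.95 GPa.
ΔT = 198.1 K. Constrained thermal stress σ = E·α·ΔT = 68.95×10³ MPa × 23.4×10⁻⁶ × 198.1 = 320 MPa (compressive).
Compare to σ_y = 269 MPa: σ ≥ σ_y, so it yields.

yields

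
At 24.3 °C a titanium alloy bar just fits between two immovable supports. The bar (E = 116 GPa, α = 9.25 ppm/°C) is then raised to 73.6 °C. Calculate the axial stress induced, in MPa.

ΔT = 49.30 K. Constrained thermal stress σ = E·α·ΔT = 116.0×10³ MPa × 9.25×10⁻⁶ × 49.30 = 52.9 MPa (compressive).

52.9 MPa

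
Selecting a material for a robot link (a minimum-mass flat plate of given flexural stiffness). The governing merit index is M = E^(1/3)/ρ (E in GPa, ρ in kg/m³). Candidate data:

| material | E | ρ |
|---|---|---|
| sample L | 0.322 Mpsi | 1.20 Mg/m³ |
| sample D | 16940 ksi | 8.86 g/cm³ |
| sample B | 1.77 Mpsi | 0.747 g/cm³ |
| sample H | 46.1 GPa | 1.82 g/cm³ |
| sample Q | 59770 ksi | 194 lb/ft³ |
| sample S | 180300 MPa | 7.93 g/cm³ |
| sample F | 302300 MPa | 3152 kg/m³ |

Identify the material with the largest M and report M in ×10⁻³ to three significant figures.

sample B, M = 3.08×10⁻³

Normalizing units and computing the index:
  sample L: E = 2.220 GPa, ρ = 1200 kg/m³
  sample D: E = 116.8 GPa, ρ = 8860 kg/m³
  sample B: E = 12.20 GPa, ρ = 747.0 kg/m³
  sample H: E = 46.10 GPa, ρ = 1820 kg/m³
  sample Q: E = 412.1 GPa, ρ = 3108 kg/m³
  sample S: E = 180.3 GPa, ρ = 7930 kg/m³
  sample F: E = 302.3 GPa, ρ = 3152 kg/m³
  sample B: M = 3.08×10⁻³
  sample Q: M = 2.39×10⁻³
  sample F: M = 2.13×10⁻³
  sample H: M = 1.97×10⁻³
  sample L: M = 1.09×10⁻³
  sample S: M = 0.712×10⁻³
  sample D: M = 0.552×10⁻³
Sample B has the largest M.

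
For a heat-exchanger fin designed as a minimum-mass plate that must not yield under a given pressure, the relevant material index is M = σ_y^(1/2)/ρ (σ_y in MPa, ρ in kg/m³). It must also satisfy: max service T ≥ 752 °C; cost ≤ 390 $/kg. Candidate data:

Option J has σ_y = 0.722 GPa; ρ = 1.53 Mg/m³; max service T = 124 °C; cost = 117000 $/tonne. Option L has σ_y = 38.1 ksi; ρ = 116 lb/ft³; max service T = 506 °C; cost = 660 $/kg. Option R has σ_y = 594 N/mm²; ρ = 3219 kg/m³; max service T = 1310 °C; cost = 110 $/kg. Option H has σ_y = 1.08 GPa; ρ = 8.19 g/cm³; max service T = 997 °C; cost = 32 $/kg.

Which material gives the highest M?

option R

Screen on constraints: max service T ≥ 752 °C; cost ≤ 390 $/kg. Survivors: option R, option H.
Convert each candidate to consistent units, then evaluate M:
  option R: σ_y = 594.0 MPa, ρ = 3219 kg/m³
  option H: σ_y = 1080 MPa, ρ = 8190 kg/m³
  option R: M = 7.57×10⁻³
  option H: M = 4.01×10⁻³
Option R has the largest M.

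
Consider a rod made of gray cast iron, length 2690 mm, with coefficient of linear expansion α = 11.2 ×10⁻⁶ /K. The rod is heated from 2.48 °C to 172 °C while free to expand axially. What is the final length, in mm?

ΔT = 172 − 2.48 = 169.5 K.
ΔL = α·L₀·ΔT = 11.2×10⁻⁶ × 2690 mm × 169.5 K = 5.11 mm.
L = L₀ + ΔL = 2690 + 5.11 = 2695.1 mm.

2695.1 mm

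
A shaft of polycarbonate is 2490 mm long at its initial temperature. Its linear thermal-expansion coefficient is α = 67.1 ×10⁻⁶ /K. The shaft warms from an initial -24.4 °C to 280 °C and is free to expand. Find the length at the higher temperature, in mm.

2540.9 mm

ΔT = 280 − (-24.4) = 304.4 K.
ΔL = α·L₀·ΔT = 67.1×10⁻⁶ × 2490 mm × 304.4 K = 50.9 mm.
L = L₀ + ΔL = 2490 + 50.9 = 2540.9 mm.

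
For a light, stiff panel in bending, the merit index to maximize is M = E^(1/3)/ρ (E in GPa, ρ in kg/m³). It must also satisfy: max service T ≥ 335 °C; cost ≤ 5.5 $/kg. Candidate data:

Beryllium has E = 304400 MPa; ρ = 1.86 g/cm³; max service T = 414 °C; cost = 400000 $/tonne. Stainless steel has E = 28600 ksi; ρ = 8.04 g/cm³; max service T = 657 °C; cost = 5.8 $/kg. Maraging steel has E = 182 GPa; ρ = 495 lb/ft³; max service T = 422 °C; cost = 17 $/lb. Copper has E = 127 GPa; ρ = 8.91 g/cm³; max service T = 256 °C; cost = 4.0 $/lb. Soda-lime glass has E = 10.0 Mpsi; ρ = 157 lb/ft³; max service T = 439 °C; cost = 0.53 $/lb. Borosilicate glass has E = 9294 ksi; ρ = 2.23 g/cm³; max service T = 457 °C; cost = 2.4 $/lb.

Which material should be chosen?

Screen on constraints: max service T ≥ 335 °C; cost ≤ 5.5 $/kg. Survivors: soda-lime glass, borosilicate glass.
In SI units:
  soda-lime glass: E = 68.95 GPa, ρ = 2515 kg/m³
  borosilicate glass: E = 64.08 GPa, ρ = 2230 kg/m³
  borosilicate glass: M = 1.79×10⁻³
  soda-lime glass: M = 1.63×10⁻³
The maximum is for borosilicate glass.

borosilicate glass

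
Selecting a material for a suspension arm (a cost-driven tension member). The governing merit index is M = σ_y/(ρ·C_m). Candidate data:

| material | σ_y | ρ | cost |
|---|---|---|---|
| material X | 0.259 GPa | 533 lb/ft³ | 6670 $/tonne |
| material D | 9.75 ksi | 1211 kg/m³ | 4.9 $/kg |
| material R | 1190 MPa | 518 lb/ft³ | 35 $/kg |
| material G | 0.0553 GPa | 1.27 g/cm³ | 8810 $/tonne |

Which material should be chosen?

Convert each candidate to consistent units, then evaluate M:
  material X: σ_y = 259.0 MPa, ρ = 8538 kg/m³, cost = 6.670 $/kg
  material D: σ_y = 67.22 MPa, ρ = 1211 kg/m³, cost = 4.900 $/kg
  material R: σ_y = 1190 MPa, ρ = 8298 kg/m³, cost = 35.00 $/kg
  material G: σ_y = 55.30 MPa, ρ = 1270 kg/m³, cost = 8.810 $/kg
  material D: M = 11.3 kN·m per $
  material G: M = 4.94 kN·m per $
  material X: M = 4.55 kN·m per $
  material R: M = 4.10 kN·m per $
Material D ranks first.

material D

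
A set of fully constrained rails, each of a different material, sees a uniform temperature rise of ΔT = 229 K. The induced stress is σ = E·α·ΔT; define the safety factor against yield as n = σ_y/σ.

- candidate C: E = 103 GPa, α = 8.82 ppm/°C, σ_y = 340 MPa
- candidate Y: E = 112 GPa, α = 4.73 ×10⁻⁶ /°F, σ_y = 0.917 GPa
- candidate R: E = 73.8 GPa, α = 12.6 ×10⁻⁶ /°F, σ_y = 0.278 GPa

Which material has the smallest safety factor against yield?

Per material, after unit conversion:
  candidate C: E = 103.0, α = 8.82, σ_y = 340.0 → σ = 208 MPa, n = 1.63
  candidate Y: E = 112.0, α = 8.51, σ_y = 917.0 → σ = 218 MPa, n = 4.20
  candidate R: E = 73.80, α = 22.7, σ_y = 278.0 → σ = 383 MPa, n = 0.725
Candidate R has the lowest safety factor, n = 0.725.

candidate R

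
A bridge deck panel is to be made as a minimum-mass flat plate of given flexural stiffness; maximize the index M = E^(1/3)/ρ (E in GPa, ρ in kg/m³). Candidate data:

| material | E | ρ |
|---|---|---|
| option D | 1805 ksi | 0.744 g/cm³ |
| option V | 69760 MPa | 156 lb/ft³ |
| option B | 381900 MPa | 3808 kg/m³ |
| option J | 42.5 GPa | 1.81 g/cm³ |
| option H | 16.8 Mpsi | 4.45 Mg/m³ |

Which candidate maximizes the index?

option D

In SI units:
  option D: E = 12.45 GPa, ρ = 744.0 kg/m³
  option V: E = 69.76 GPa, ρ = 2499 kg/m³
  option B: E = 381.9 GPa, ρ = 3808 kg/m³
  option J: E = 42.50 GPa, ρ = 1810 kg/m³
  option H: E = 115.8 GPa, ρ = 4450 kg/m³
  option D: M = 3.11×10⁻³
  option J: M = 1.93×10⁻³
  option B: M = 1.91×10⁻³
  option V: M = 1.65×10⁻³
  option H: M = 1.10×10⁻³
The maximum is for option D.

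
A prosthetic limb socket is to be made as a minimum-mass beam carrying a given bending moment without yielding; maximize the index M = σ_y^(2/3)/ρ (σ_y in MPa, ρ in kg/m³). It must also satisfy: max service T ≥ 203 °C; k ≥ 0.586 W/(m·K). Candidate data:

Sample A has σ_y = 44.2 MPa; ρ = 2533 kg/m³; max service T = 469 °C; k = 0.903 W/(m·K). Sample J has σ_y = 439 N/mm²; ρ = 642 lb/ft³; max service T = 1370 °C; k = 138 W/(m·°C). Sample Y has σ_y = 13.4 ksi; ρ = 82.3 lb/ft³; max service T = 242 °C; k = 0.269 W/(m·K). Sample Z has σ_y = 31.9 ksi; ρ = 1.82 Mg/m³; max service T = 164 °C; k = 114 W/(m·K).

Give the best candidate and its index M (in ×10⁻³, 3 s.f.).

Screen on constraints: max service T ≥ 203 °C; k ≥ 0.586 W/(m·K). Survivors: sample A, sample J.
Normalizing units and computing the index:
  sample A: σ_y = 44.20 MPa, ρ = 2533 kg/m³
  sample J: σ_y = 439.0 MPa, ρ = 10280 kg/m³
  sample J: M = 5.62×10⁻³
  sample A: M = 4.94×10⁻³
Sample J has the largest M.

sample J, M = 5.62×10⁻³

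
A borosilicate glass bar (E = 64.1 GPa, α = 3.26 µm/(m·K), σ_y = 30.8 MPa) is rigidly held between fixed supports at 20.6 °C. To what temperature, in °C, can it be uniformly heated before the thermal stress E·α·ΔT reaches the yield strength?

E·α·ΔT = 30.80 MPa ⇒ ΔT = 30.80 / (64.10×10³ × 3.26×10⁻⁶) = 147.4 K.
T = 20.6 + 147.4 = 168.0 °C.

168 °C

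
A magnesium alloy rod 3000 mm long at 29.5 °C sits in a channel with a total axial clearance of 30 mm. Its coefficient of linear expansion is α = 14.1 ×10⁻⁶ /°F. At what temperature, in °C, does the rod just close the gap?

424 °C

α = 14.1×10⁻⁶/°F × 9/5 = 25.4×10⁻⁶/K.
α·L₀·ΔT = 30.0 mm ⇒ ΔT = 30.0 / (25.4×10⁻⁶ × 3000.0) = 394.0 K.
T = 29.5 + 394.0 = 423.5 °C.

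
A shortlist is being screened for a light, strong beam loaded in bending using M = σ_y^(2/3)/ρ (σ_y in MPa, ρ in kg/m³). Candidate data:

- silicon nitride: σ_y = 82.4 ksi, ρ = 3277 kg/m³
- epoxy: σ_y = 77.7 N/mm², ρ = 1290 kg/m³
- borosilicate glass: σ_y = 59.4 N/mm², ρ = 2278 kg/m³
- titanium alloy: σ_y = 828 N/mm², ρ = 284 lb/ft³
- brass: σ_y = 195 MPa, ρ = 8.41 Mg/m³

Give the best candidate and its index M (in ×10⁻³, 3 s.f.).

After converting to SI:
  silicon nitride: σ_y = 568.1 MPa, ρ = 3277 kg/m³
  epoxy: σ_y = 77.70 MPa, ρ = 1290 kg/m³
  borosilicate glass: σ_y = 59.40 MPa, ρ = 2278 kg/m³
  titanium alloy: σ_y = 828.0 MPa, ρ = 4549 kg/m³
  brass: σ_y = 195.0 MPa, ρ = 8410 kg/m³
  silicon nitride: M = 20.9×10⁻³
  titanium alloy: M = 19.4×10⁻³
  epoxy: M = 14.1×10⁻³
  borosilicate glass: M = 6.68×10⁻³
  brass: M = 4.00×10⁻³
The maximum is for silicon nitride.

silicon nitride, M = 20.9×10⁻³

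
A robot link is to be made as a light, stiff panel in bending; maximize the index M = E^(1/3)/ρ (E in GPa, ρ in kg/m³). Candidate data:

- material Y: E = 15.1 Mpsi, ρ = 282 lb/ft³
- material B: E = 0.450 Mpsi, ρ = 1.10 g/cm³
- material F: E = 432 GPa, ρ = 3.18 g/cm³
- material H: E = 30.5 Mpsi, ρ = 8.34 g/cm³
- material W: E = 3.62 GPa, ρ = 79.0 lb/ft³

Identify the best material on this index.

material F

Convert each candidate to consistent units, then evaluate M:
  material Y: E = 104.1 GPa, ρ = 4517 kg/m³
  material B: E = 3.103 GPa, ρ = 1100 kg/m³
  material F: E = 432.0 GPa, ρ = 3180 kg/m³
  material H: E = 210.3 GPa, ρ = 8340 kg/m³
  material W: E = 3.620 GPa, ρ = 1265 kg/m³
  material F: M = 2.38×10⁻³
  material B: M = 1.33×10⁻³
  material W: M = 1.21×10⁻³
  material Y: M = 1.04×10⁻³
  material H: M = 0.713×10⁻³
Highest index: material F.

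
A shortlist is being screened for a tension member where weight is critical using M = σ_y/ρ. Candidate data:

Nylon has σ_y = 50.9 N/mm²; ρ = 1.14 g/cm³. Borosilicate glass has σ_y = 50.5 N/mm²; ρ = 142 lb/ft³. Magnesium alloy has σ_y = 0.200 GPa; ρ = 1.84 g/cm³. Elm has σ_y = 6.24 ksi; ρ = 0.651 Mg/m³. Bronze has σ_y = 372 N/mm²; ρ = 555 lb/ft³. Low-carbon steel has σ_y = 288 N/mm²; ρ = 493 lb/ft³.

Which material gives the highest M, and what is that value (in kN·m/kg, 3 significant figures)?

In SI units:
  nylon: σ_y = 50.90 MPa, ρ = 1140 kg/m³
  borosilicate glass: σ_y = 50.50 MPa, ρ = 2275 kg/m³
  magnesium alloy: σ_y = 200.0 MPa, ρ = 1840 kg/m³
  elm: σ_y = 43.02 MPa, ρ = 651.0 kg/m³
  bronze: σ_y = 372.0 MPa, ρ = 8890 kg/m³
  low-carbon steel: σ_y = 288.0 MPa, ρ = 7897 kg/m³
  magnesium alloy: M = 109 kN·m/kg
  elm: M = 66.1 kN·m/kg
  nylon: M = 44.6 kN·m/kg
  bronze: M = 41.8 kN·m/kg
  low-carbon steel: M = 36.5 kN·m/kg
  borosilicate glass: M = 22.2 kN·m/kg
Magnesium alloy ranks first.

magnesium alloy, M = 109 kN·m/kg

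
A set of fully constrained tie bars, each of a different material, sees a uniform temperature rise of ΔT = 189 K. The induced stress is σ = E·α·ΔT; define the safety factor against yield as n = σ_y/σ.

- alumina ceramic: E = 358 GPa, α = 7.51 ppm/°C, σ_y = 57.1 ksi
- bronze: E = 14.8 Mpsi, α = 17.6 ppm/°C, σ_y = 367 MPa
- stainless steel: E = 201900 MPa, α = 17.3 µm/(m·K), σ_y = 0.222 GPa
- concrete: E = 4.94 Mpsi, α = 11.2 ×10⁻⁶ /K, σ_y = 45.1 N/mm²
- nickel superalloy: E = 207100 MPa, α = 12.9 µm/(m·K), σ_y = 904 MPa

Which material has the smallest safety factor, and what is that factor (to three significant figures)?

Per material, after unit conversion:
  alumina ceramic: E = 358.0, α = 7.51, σ_y = 393.7 → σ = 508 MPa, n = 0.775
  bronze: E = 102.0, α = 17.6, σ_y = 367.0 → σ = 339 MPa, n = 1.08
  stainless steel: E = 201.9, α = 17.3, σ_y = 222.0 → σ = 660 MPa, n = 0.336
  concrete: E = 34.06, α = 11.2, σ_y = 45.10 → σ = 72.1 MPa, n = 0.626
  nickel superalloy: E = 207.1, α = 12.9, σ_y = 904.0 → σ = 505 MPa, n = 1.79
The minimum is stainless steel at n = 0.336.

stainless steel, n = 0.336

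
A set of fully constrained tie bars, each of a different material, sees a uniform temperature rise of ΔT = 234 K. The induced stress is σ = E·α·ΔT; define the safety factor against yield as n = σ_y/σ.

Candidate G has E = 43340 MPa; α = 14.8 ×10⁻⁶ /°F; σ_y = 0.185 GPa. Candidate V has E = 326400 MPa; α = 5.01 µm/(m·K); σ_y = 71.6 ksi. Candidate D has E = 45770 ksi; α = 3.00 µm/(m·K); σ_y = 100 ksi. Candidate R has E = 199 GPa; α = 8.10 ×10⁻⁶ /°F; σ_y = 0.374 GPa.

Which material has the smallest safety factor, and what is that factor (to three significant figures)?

candidate R, n = 0.551

Converting E to GPa, α to ×10⁻⁶/K, σ_y to MPa, then σ and n for each:
  candidate G: E = 43.34, α = 26.6, σ_y = 185.0 → σ = 270 MPa, n = 0.685
  candidate V: E = 326.4, α = 5.01, σ_y = 493.7 → σ = 383 MPa, n = 1.29
  candidate D: E = 315.6, α = 3.00, σ_y = 689.5 → σ = 222 MPa, n = 3.11
  candidate R: E = 199.0, α = 14.6, σ_y = 374.0 → σ = 679 MPa, n = 0.551
Smallest n: candidate R with n = 0.551.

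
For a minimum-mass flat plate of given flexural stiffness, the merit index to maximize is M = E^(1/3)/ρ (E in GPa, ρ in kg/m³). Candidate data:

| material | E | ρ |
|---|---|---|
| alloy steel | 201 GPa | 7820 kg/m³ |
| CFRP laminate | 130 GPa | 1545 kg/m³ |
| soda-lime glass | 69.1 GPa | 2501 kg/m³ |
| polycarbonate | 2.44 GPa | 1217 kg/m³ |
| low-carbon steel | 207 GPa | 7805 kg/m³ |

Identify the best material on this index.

CFRP laminate

Evaluate M for each candidate:
  CFRP laminate: M = 3.28×10⁻³
  soda-lime glass: M = 1.64×10⁻³
  polycarbonate: M = 1.11×10⁻³
  low-carbon steel: M = 0.758×10⁻³
  alloy steel: M = 0.749×10⁻³
CFRP laminate has the largest M.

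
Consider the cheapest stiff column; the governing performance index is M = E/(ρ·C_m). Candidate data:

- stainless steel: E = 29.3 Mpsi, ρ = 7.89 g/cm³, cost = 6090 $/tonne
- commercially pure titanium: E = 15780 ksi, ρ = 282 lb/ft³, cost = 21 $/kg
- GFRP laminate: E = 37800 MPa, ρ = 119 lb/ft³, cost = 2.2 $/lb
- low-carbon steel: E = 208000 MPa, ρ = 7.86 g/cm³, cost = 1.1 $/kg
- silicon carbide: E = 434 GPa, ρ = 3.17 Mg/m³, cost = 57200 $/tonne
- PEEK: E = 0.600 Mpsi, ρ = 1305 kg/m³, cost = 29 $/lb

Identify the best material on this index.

In SI units:
  stainless steel: E = 202.0 GPa, ρ = 7890 kg/m³, cost = 6.090 $/kg
  commercially pure titanium: E = 108.8 GPa, ρ = 4517 kg/m³, cost = 21.00 $/kg
  GFRP laminate: E = 37.80 GPa, ρ = 1906 kg/m³, cost = 4.850 $/kg
  low-carbon steel: E = 208.0 GPa, ρ = 7860 kg/m³, cost = 1.100 $/kg
  silicon carbide: E = 434.0 GPa, ρ = 3170 kg/m³, cost = 57.20 $/kg
  PEEK: E = 4.137 GPa, ρ = 1305 kg/m³, cost = 63.93 $/kg
  low-carbon steel: M = 24.1 MN·m per $
  stainless steel: M = 4.20 MN·m per $
  GFRP laminate: M = 4.09 MN·m per $
  silicon carbide: M = 2.39 MN·m per $
  commercially pure titanium: M = 1.15 MN·m per $
  PEEK: M = 0.0496 MN·m per $
Low-carbon steel has the largest M.

low-carbon steel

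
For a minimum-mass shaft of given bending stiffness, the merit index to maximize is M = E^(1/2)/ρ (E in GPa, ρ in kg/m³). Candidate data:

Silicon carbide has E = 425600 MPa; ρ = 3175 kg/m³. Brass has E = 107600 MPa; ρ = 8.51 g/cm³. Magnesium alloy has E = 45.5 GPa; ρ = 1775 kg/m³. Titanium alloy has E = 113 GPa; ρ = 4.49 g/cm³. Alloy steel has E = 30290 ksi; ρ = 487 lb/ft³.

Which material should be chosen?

In SI units:
  silicon carbide: E = 425.6 GPa, ρ = 3175 kg/m³
  brass: E = 107.6 GPa, ρ = 8510 kg/m³
  magnesium alloy: E = 45.50 GPa, ρ = 1775 kg/m³
  titanium alloy: E = 113.0 GPa, ρ = 4490 kg/m³
  alloy steel: E = 208.8 GPa, ρ = 7801 kg/m³
  silicon carbide: M = 6.50×10⁻³
  magnesium alloy: M = 3.80×10⁻³
  titanium alloy: M = 2.37×10⁻³
  alloy steel: M = 1.85×10⁻³
  brass: M = 1.22×10⁻³
Silicon carbide has the largest M.

silicon carbide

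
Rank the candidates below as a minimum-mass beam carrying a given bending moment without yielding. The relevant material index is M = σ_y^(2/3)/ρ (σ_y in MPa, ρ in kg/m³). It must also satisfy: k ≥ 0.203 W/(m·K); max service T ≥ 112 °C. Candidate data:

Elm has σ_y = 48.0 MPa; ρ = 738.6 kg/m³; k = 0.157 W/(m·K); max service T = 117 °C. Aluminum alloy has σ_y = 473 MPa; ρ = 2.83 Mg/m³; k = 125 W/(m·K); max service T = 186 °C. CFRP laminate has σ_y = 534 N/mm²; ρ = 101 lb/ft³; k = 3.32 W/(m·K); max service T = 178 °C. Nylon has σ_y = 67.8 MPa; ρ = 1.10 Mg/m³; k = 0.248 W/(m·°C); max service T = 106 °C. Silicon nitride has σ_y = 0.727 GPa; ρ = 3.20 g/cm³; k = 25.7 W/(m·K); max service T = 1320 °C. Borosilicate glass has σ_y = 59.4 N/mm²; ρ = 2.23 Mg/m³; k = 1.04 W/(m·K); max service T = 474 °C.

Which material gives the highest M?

Screen on constraints: k ≥ 0.203 W/(m·K); max service T ≥ 112 °C. Survivors: aluminum alloy, CFRP laminate, silicon nitride, borosilicate glass.
In SI units:
  aluminum alloy: σ_y = 473.0 MPa, ρ = 2830 kg/m³
  CFRP laminate: σ_y = 534.0 MPa, ρ = 1618 kg/m³
  silicon nitride: σ_y = 727.0 MPa, ρ = 3200 kg/m³
  borosilicate glass: σ_y = 59.40 MPa, ρ = 2230 kg/m³
  CFRP laminate: M = 40.7×10⁻³
  silicon nitride: M = 25.3×10⁻³
  aluminum alloy: M = 21.5×10⁻³
  borosilicate glass: M = 6.83×10⁻³
CFRP laminate ranks first.

CFRP laminate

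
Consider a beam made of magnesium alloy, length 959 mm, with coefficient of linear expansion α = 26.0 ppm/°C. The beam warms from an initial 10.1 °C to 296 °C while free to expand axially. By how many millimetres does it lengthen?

7.13 mm

ΔT = 296 − 10.1 = 285.9 K.
ΔL = α·L₀·ΔT = 26.0×10⁻⁶ × 959 mm × 285.9 K = 7.13 mm.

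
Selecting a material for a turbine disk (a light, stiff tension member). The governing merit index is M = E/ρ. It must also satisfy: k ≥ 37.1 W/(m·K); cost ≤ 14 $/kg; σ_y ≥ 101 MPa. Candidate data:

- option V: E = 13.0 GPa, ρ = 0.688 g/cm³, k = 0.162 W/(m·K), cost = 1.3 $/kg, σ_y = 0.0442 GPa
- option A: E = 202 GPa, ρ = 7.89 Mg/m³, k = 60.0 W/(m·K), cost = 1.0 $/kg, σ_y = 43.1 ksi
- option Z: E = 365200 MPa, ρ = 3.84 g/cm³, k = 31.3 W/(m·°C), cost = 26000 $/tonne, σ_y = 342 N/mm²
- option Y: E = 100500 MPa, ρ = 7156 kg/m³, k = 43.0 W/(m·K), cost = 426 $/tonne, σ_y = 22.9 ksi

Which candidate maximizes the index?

Screen on constraints: k ≥ 37.1 W/(m·K); cost ≤ 14 $/kg; σ_y ≥ 101 MPa. Survivors: option A, option Y.
In SI units:
  option A: E = 202.0 GPa, ρ = 7890 kg/m³
  option Y: E = 100.5 GPa, ρ = 7156 kg/m³
  option A: M = 25.6 MN·m/kg
  option Y: M = 14.0 MN·m/kg
Option A ranks first.

option A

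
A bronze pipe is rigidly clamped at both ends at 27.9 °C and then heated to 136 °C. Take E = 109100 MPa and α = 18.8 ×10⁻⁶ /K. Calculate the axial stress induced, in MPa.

222 MPa

E = 109100 MPa = 109.1 GPa.
ΔT = 108.1 K. Constrained thermal stress σ = E·α·ΔT = 109.1×10³ MPa × 18.8×10⁻⁶ × 108.1 = 222 MPa (compressive).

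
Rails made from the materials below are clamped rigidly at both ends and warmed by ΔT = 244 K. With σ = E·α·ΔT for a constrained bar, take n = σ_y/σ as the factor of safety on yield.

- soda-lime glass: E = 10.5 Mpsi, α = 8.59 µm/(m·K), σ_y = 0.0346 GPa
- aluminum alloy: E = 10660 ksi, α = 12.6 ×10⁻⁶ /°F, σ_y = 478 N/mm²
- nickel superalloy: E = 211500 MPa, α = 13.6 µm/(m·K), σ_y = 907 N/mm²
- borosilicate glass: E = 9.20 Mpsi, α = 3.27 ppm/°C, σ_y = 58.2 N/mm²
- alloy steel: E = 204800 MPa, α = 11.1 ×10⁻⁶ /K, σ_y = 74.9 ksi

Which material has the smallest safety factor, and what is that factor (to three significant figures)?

soda-lime glass, n = 0.228

Converting E to GPa, α to ×10⁻⁶/K, σ_y to MPa, then σ and n for each:
  soda-lime glass: E = 72.39, α = 8.59, σ_y = 34.60 → σ = 152 MPa, n = 0.228
  aluminum alloy: E = 73.50, α = 22.7, σ_y = 478.0 → σ = 407 MPa, n = 1.18
  nickel superalloy: E = 211.5, α = 13.6, σ_y = 907.0 → σ = 702 MPa, n = 1.29
  borosilicate glass: E = 63.43, α = 3.27, σ_y = 58.20 → σ = 50.6 MPa, n = 1.15
  alloy steel: E = 204.8, α = 11.1, σ_y = 516.4 → σ = 555 MPa, n = 0.931
The minimum is soda-lime glass at n = 0.228.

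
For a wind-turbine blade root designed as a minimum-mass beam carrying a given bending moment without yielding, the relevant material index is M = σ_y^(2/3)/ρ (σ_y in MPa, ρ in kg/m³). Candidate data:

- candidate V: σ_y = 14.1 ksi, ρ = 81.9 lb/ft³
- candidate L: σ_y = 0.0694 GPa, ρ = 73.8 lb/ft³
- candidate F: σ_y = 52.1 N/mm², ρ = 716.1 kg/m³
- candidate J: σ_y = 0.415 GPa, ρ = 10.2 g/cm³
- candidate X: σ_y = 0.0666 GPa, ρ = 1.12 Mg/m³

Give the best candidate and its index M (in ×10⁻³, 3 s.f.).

candidate F, M = 19.5×10⁻³

In SI units:
  candidate V: σ_y = 97.22 MPa, ρ = 1312 kg/m³
  candidate L: σ_y = 69.40 MPa, ρ = 1182 kg/m³
  candidate F: σ_y = 52.10 MPa, ρ = 716.1 kg/m³
  candidate J: σ_y = 415.0 MPa, ρ = 10200 kg/m³
  candidate X: σ_y = 66.60 MPa, ρ = 1120 kg/m³
  candidate F: M = 19.5×10⁻³
  candidate V: M = 16.1×10⁻³
  candidate X: M = 14.7×10⁻³
  candidate L: M = 14.3×10⁻³
  candidate J: M = 5.45×10⁻³
Highest index: candidate F.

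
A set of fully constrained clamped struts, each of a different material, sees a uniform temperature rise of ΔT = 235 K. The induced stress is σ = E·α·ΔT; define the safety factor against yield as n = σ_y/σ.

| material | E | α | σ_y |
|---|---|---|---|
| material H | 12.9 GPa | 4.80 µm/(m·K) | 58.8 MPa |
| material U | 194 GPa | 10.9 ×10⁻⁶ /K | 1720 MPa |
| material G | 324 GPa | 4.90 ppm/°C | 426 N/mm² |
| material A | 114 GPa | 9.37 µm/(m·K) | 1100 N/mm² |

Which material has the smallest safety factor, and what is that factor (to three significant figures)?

Per material, after unit conversion:
  material H: E = 12.90, α = 4.80, σ_y = 58.80 → σ = 14.6 MPa, n = 4.04
  material U: E = 194.0, α = 10.9, σ_y = 1720 → σ = 497 MPa, n = 3.46
  material G: E = 324.0, α = 4.90, σ_y = 426.0 → σ = 373 MPa, n = 1.14
  material A: E = 114.0, α = 9.37, σ_y = 1100 → σ = 251 MPa, n = 4.38
Smallest n: material G with n = 1.14.

material G, n = 1.14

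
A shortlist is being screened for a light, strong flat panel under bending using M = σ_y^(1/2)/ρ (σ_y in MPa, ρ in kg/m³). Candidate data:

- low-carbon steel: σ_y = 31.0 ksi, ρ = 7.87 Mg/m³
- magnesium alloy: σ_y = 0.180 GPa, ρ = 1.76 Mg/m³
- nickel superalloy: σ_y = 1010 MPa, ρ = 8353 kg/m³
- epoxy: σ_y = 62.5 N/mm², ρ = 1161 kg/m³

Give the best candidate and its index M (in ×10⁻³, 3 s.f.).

magnesium alloy, M = 7.62×10⁻³

Putting every candidate on a common basis:
  low-carbon steel: σ_y = 213.7 MPa, ρ = 7870 kg/m³
  magnesium alloy: σ_y = 180.0 MPa, ρ = 1760 kg/m³
  nickel superalloy: σ_y = 1010 MPa, ρ = 8353 kg/m³
  epoxy: σ_y = 62.50 MPa, ρ = 1161 kg/m³
  magnesium alloy: M = 7.62×10⁻³
  epoxy: M = 6.81×10⁻³
  nickel superalloy: M = 3.80×10⁻³
  low-carbon steel: M = 1.86×10⁻³
Highest index: magnesium alloy.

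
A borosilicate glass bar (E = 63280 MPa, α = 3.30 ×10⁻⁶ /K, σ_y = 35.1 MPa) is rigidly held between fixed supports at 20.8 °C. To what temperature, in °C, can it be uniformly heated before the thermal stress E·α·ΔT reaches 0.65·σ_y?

E = 63280 MPa = 63.28 GPa.
E·α·ΔT = 22.82 MPa ⇒ ΔT = 22.82 / (63.28×10³ × 3.30×10⁻⁶) = 109.3 K.
T = 20.8 + 109.3 = 130.1 °C.

130 °C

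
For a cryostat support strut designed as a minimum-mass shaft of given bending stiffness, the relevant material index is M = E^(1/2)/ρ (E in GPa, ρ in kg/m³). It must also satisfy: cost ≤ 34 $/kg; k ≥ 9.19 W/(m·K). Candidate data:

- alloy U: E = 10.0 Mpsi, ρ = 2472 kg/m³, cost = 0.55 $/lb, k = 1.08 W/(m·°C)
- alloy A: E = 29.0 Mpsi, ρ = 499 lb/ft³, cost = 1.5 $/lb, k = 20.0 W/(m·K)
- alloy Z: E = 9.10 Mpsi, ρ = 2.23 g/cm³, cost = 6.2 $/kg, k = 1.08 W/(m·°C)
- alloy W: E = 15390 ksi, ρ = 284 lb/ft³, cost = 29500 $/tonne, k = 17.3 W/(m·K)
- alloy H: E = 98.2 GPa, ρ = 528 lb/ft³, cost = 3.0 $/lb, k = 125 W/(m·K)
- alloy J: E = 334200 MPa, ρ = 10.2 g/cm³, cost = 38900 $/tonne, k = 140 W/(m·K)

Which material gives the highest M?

Screen on constraints: cost ≤ 34 $/kg; k ≥ 9.19 W/(m·K). Survivors: alloy A, alloy W, alloy H.
In SI units:
  alloy A: E = 199.9 GPa, ρ = 7993 kg/m³
  alloy W: E = 106.1 GPa, ρ = 4549 kg/m³
  alloy H: E = 98.20 GPa, ρ = 8458 kg/m³
  alloy W: M = 2.26×10⁻³
  alloy A: M = 1.77×10⁻³
  alloy H: M = 1.17×10⁻³
Alloy W ranks first.

alloy W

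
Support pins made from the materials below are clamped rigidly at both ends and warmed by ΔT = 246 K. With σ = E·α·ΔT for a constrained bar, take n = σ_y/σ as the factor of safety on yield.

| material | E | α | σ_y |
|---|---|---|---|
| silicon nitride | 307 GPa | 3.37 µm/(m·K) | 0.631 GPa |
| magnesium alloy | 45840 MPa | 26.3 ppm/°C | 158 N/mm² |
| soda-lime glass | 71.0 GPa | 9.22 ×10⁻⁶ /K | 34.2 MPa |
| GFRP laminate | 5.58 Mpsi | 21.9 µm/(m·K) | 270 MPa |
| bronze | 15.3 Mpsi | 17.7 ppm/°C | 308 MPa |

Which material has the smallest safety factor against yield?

soda-lime glass

With everything in SI (GPa, ×10⁻⁶/K, MPa):
  silicon nitride: E = 307.0, α = 3.37, σ_y = 631.0 → σ = 255 MPa, n = 2.48
  magnesium alloy: E = 45.84, α = 26.3, σ_y = 158.0 → σ = 297 MPa, n = 0.533
  soda-lime glass: E = 71.00, α = 9.22, σ_y = 34.20 → σ = 161 MPa, n = 0.212
  GFRP laminate: E = 38.47, α = 21.9, σ_y = 270.0 → σ = 207 MPa, n = 1.30
  bronze: E = 105.5, α = 17.7, σ_y = 308.0 → σ = 459 MPa, n = 0.671
The minimum is soda-lime glass at n = 0.212.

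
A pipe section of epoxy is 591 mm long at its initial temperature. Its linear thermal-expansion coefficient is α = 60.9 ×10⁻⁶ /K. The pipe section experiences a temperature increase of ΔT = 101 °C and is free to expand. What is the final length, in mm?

594.64 mm

ΔL = α·L₀·ΔT = 60.9×10⁻⁶ × 591 mm × 101.0 K = 3.64 mm.
L = L₀ + ΔL = 591 + 3.64 = 594.64 mm.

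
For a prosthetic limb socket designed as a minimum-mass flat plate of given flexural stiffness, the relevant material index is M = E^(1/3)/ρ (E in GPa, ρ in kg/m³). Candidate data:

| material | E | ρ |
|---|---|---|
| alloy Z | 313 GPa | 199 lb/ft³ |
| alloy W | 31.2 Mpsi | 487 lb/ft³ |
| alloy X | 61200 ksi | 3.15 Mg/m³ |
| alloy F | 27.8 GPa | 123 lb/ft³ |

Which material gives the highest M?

Putting every candidate on a common basis:
  alloy Z: E = 313.0 GPa, ρ = 3188 kg/m³
  alloy W: E = 215.1 GPa, ρ = 7801 kg/m³
  alloy X: E = 422.0 GPa, ρ = 3150 kg/m³
  alloy F: E = 27.80 GPa, ρ = 1970 kg/m³
  alloy X: M = 2.38×10⁻³
  alloy Z: M = 2.13×10⁻³
  alloy F: M = 1.54×10⁻³
  alloy W: M = 0.768×10⁻³
The maximum is for alloy X.

alloy X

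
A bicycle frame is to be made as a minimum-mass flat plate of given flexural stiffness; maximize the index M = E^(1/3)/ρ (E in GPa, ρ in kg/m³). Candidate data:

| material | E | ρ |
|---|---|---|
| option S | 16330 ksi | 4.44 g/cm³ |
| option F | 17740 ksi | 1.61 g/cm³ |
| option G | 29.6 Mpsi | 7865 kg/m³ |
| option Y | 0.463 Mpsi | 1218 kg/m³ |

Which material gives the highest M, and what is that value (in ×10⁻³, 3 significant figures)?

After converting to SI:
  option S: E = 112.6 GPa, ρ = 4440 kg/m³
  option F: E = 122.3 GPa, ρ = 1610 kg/m³
  option G: E = 204.1 GPa, ρ = 7865 kg/m³
  option Y: E = 3.192 GPa, ρ = 1218 kg/m³
  option F: M = 3.08×10⁻³
  option Y: M = 1.21×10⁻³
  option S: M = 1.09×10⁻³
  option G: M = 0.749×10⁻³
The maximum is for option F.

option F, M = 3.08×10⁻³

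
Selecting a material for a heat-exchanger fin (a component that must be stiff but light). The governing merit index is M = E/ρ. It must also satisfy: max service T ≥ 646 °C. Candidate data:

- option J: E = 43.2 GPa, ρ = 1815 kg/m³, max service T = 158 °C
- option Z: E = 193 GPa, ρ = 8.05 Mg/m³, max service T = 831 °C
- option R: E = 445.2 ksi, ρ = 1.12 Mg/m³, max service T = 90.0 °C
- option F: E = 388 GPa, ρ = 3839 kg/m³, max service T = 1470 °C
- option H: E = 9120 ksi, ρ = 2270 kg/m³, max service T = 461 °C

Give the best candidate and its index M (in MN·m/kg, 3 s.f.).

option F, M = 101 MN·m/kg

Screen on constraints: max service T ≥ 646 °C. Survivors: option Z, option F.
After converting to SI:
  option Z: E = 193.0 GPa, ρ = 8050 kg/m³
  option F: E = 388.0 GPa, ρ = 3839 kg/m³
  option F: M = 101 MN·m/kg
  option Z: M = 24.0 MN·m/kg
The maximum is for option F.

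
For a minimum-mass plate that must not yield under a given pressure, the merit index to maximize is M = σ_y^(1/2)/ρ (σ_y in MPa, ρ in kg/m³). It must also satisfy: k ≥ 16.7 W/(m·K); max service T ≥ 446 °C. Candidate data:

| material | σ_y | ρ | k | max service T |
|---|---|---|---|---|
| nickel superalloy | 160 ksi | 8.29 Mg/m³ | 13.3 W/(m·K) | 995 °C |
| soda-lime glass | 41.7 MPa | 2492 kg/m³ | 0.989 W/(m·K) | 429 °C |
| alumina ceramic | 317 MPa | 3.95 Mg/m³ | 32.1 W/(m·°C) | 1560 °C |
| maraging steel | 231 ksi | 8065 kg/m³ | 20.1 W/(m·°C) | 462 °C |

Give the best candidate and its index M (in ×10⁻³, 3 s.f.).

maraging steel, M = 4.95×10⁻³

Screen on constraints: k ≥ 16.7 W/(m·K); max service T ≥ 446 °C. Survivors: alumina ceramic, maraging steel.
Convert each candidate to consistent units, then evaluate M:
  alumina ceramic: σ_y = 317.0 MPa, ρ = 3950 kg/m³
  maraging steel: σ_y = 1593 MPa, ρ = 8065 kg/m³
  maraging steel: M = 4.95×10⁻³
  alumina ceramic: M = 4.51×10⁻³
The maximum is for maraging steel.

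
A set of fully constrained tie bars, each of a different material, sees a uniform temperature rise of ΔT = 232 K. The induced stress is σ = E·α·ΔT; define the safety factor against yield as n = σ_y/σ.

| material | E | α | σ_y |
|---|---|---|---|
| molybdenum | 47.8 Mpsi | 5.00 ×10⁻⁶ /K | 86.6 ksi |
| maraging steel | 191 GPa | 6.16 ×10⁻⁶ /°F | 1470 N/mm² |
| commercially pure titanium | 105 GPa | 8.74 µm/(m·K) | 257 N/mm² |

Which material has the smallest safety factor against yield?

commercially pure titanium

In consistent units (E in GPa, α in ×10⁻⁶/K, σ_y in MPa):
  molybdenum: E = 329.6, α = 5.00, σ_y = 597.1 → σ = 382 MPa, n = 1.56
  maraging steel: E = 191.0, α = 11.1, σ_y = 1470 → σ = 491 MPa, n = 2.99
  commercially pure titanium: E = 105.0, α = 8.74, σ_y = 257.0 → σ = 213 MPa, n = 1.21
Smallest n: commercially pure titanium with n = 1.21.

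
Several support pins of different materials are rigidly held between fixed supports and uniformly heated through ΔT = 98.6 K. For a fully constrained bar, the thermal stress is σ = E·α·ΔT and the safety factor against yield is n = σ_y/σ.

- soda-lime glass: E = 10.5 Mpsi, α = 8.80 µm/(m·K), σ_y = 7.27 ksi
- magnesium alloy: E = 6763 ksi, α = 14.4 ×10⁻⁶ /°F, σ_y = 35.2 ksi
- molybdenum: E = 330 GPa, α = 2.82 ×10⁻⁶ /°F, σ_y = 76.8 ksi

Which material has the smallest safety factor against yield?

Per material, after unit conversion:
  soda-lime glass: E = 72.39, α = 8.80, σ_y = 50.12 → σ = 62.8 MPa, n = 0.798
  magnesium alloy: E = 46.63, α = 25.9, σ_y = 242.7 → σ = 119 MPa, n = 2.04
  molybdenum: E = 330.0, α = 5.08, σ_y = 529.5 → σ = 165 MPa, n = 3.21
The minimum is soda-lime glass at n = 0.798.

soda-lime glass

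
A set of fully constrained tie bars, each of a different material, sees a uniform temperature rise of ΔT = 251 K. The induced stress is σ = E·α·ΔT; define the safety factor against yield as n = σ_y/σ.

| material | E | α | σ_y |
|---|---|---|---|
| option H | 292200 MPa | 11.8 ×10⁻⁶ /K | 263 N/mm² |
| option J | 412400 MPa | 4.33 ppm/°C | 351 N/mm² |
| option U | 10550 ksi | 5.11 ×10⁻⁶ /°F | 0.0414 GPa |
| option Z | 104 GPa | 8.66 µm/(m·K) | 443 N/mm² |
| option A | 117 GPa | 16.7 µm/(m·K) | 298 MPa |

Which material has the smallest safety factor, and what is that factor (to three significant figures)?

option U, n = 0.247

In consistent units (E in GPa, α in ×10⁻⁶/K, σ_y in MPa):
  option H: E = 292.2, α = 11.8, σ_y = 263.0 → σ = 865 MPa, n = 0.304
  option J: E = 412.4, α = 4.33, σ_y = 351.0 → σ = 448 MPa, n = 0.783
  option U: E = 72.74, α = 9.20, σ_y = 41.40 → σ = 168 MPa, n = 0.247
  option Z: E = 104.0, α = 8.66, σ_y = 443.0 → σ = 226 MPa, n = 1.96
  option A: E = 117.0, α = 16.7, σ_y = 298.0 → σ = 490 MPa, n = 0.608
The minimum is option U at n = 0.247.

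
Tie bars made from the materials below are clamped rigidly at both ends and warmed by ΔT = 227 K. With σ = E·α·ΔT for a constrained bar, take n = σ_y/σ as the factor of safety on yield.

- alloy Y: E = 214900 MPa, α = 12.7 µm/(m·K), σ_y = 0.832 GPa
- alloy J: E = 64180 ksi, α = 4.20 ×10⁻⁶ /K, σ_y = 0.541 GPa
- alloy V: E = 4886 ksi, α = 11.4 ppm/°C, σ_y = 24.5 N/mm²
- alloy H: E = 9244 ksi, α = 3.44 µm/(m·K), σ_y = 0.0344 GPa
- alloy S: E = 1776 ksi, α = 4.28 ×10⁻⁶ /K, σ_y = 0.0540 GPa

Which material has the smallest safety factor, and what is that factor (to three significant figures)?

alloy V, n = 0.281

Per material, after unit conversion:
  alloy Y: E = 214.9, α = 12.7, σ_y = 832.0 → σ = 620 MPa, n = 1.34
  alloy J: E = 442.5, α = 4.20, σ_y = 541.0 → σ = 422 MPa, n = 1.28
  alloy V: E = 33.69, α = 11.4, σ_y = 24.50 → σ = 87.2 MPa, n = 0.281
  alloy H: E = 63.74, α = 3.44, σ_y = 34.40 → σ = 49.8 MPa, n = 0.691
  alloy S: E = 12.25, α = 4.28, σ_y = 54.00 → σ = 11.9 MPa, n = 4.54
Alloy V has the lowest safety factor, n = 0.281.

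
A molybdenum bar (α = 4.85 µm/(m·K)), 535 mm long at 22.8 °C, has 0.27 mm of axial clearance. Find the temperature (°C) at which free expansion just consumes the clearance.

127 °C

α·L₀·ΔT = 0.27 mm ⇒ ΔT = 0.27 / (4.85×10⁻⁶ × 535.0) = 104.1 K.
T = 22.8 + 104.1 = 126.9 °C.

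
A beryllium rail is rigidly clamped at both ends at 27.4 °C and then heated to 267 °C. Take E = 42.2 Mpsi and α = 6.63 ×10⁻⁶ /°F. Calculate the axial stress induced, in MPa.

832 MPa

E = 42.2 Mpsi = 291.0 GPa.
α = 6.63×10⁻⁶/°F × 9/5 = 11.9×10⁻⁶/K.
ΔT = 239.6 K. Constrained thermal stress σ = E·α·ΔT = 291.0×10³ MPa × 11.9×10⁻⁶ × 239.6 = 832 MPa (compressive).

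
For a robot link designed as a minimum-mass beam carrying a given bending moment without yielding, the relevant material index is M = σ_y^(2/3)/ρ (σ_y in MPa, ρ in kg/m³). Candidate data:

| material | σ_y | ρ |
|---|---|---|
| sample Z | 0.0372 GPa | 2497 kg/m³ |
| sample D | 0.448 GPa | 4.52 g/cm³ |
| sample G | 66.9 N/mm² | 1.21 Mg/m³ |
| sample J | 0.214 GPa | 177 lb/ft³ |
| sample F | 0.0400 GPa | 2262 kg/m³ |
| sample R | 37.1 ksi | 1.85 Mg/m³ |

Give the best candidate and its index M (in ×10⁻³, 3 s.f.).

sample R, M = 21.8×10⁻³

After converting to SI:
  sample Z: σ_y = 37.20 MPa, ρ = 2497 kg/m³
  sample D: σ_y = 448.0 MPa, ρ = 4520 kg/m³
  sample G: σ_y = 66.90 MPa, ρ = 1210 kg/m³
  sample J: σ_y = 214.0 MPa, ρ = 2835 kg/m³
  sample F: σ_y = 40.00 MPa, ρ = 2262 kg/m³
  sample R: σ_y = 255.8 MPa, ρ = 1850 kg/m³
  sample R: M = 21.8×10⁻³
  sample G: M = 13.6×10⁻³
  sample D: M = 13.0×10⁻³
  sample J: M = 12.6×10⁻³
  sample F: M = 5.17×10⁻³
  sample Z: M = 4.46×10⁻³
Highest index: sample R.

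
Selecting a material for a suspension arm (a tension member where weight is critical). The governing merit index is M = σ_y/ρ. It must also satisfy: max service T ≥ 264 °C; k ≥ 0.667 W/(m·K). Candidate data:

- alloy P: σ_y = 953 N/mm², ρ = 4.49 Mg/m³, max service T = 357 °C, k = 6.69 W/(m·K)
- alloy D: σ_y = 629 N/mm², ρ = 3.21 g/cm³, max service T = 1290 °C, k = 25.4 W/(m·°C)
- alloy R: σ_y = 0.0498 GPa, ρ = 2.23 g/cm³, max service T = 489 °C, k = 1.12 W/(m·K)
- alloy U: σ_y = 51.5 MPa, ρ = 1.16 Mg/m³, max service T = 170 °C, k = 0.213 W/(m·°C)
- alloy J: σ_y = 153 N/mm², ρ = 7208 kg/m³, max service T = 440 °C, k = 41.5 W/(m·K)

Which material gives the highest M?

Screen on constraints: max service T ≥ 264 °C; k ≥ 0.667 W/(m·K). Survivors: alloy P, alloy D, alloy R, alloy J.
Convert each candidate to consistent units, then evaluate M:
  alloy P: σ_y = 953.0 MPa, ρ = 4490 kg/m³
  alloy D: σ_y = 629.0 MPa, ρ = 3210 kg/m³
  alloy R: σ_y = 49.80 MPa, ρ = 2230 kg/m³
  alloy J: σ_y = 153.0 MPa, ρ = 7208 kg/m³
  alloy P: M = 212 kN·m/kg
  alloy D: M = 196 kN·m/kg
  alloy R: M = 22.3 kN·m/kg
  alloy J: M = 21.2 kN·m/kg
Highest index: alloy P.

alloy P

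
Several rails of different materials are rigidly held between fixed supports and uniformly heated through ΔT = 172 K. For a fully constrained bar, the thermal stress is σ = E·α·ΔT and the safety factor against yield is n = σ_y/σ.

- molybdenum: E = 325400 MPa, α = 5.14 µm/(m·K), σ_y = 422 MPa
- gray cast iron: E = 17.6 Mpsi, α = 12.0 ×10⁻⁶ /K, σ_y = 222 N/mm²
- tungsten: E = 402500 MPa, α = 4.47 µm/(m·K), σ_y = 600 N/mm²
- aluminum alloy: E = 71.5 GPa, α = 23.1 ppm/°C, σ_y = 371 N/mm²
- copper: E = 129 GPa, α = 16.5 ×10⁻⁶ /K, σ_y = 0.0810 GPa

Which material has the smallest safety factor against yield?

copper

With everything in SI (GPa, ×10⁻⁶/K, MPa):
  molybdenum: E = 325.4, α = 5.14, σ_y = 422.0 → σ = 288 MPa, n = 1.47
  gray cast iron: E = 121.3, α = 12.0, σ_y = 222.0 → σ = 250 MPa, n = 0.886
  tungsten: E = 402.5, α = 4.47, σ_y = 600.0 → σ = 309 MPa, n = 1.94
  aluminum alloy: E = 71.50, α = 23.1, σ_y = 371.0 → σ = 284 MPa, n = 1.31
  copper: E = 129.0, α = 16.5, σ_y = 81.00 → σ = 366 MPa, n = 0.221
Copper has the lowest safety factor, n = 0.221.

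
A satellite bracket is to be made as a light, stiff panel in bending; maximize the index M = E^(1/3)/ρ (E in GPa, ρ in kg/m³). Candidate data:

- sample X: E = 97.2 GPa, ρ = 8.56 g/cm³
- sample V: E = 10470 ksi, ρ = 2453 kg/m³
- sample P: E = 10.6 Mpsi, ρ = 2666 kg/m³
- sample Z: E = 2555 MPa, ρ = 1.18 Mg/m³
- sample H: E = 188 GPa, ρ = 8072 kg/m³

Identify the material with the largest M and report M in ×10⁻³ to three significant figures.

sample V, M = 1.70×10⁻³

Normalizing units and computing the index:
  sample X: E = 97.20 GPa, ρ = 8560 kg/m³
  sample V: E = 72.19 GPa, ρ = 2453 kg/m³
  sample P: E = 73.08 GPa, ρ = 2666 kg/m³
  sample Z: E = 2.555 GPa, ρ = 1180 kg/m³
  sample H: E = 188.0 GPa, ρ = 8072 kg/m³
  sample V: M = 1.70×10⁻³
  sample P: M = 1.57×10⁻³
  sample Z: M = 1.16×10⁻³
  sample H: M = 0.710×10⁻³
  sample X: M = 0.537×10⁻³
Sample V ranks first.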